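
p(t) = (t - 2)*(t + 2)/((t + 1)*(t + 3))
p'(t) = -(t - 2)*(t + 2)/((t + 1)*(t + 3)^2) + (t - 2)/((t + 1)*(t + 3)) - (t - 2)*(t + 2)/((t + 1)^2*(t + 3)) + (t + 2)/((t + 1)*(t + 3)) = 2*(2*t^2 + 7*t + 8)/(t^4 + 8*t^3 + 22*t^2 + 24*t + 9)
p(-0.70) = -5.09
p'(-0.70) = 17.14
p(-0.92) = -18.95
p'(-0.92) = 234.95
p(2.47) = 0.11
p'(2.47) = 0.21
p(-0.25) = -1.91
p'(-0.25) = 3.00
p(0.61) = -0.62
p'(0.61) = 0.77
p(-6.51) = 1.98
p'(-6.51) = 0.25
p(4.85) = 0.43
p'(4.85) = 0.08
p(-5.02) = 2.61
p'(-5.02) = 0.71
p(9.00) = 0.64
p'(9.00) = 0.03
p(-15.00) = 1.32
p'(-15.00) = 0.03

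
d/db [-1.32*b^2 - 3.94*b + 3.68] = -2.64*b - 3.94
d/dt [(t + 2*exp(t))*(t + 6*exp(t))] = 8*t*exp(t) + 2*t + 24*exp(2*t) + 8*exp(t)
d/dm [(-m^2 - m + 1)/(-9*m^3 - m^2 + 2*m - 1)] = ((2*m + 1)*(9*m^3 + m^2 - 2*m + 1) - (m^2 + m - 1)*(27*m^2 + 2*m - 2))/(9*m^3 + m^2 - 2*m + 1)^2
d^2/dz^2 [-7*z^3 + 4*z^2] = 8 - 42*z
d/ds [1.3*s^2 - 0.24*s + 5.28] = 2.6*s - 0.24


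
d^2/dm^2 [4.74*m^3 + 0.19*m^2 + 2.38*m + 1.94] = 28.44*m + 0.38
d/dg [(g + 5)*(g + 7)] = 2*g + 12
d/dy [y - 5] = 1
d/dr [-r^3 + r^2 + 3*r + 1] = -3*r^2 + 2*r + 3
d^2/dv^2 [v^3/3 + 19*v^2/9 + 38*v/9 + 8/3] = 2*v + 38/9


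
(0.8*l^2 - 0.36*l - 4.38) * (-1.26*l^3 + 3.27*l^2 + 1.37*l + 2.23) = -1.008*l^5 + 3.0696*l^4 + 5.4376*l^3 - 13.0318*l^2 - 6.8034*l - 9.7674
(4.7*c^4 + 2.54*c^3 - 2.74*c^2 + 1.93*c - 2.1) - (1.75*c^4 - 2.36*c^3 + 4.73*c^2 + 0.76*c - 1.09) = 2.95*c^4 + 4.9*c^3 - 7.47*c^2 + 1.17*c - 1.01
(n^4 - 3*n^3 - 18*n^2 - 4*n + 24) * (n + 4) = n^5 + n^4 - 30*n^3 - 76*n^2 + 8*n + 96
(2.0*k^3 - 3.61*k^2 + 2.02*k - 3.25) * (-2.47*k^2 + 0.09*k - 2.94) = -4.94*k^5 + 9.0967*k^4 - 11.1943*k^3 + 18.8227*k^2 - 6.2313*k + 9.555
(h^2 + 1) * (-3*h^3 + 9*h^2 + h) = -3*h^5 + 9*h^4 - 2*h^3 + 9*h^2 + h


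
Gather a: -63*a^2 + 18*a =-63*a^2 + 18*a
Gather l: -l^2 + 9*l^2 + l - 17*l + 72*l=8*l^2 + 56*l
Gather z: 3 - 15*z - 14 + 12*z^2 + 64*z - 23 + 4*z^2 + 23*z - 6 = 16*z^2 + 72*z - 40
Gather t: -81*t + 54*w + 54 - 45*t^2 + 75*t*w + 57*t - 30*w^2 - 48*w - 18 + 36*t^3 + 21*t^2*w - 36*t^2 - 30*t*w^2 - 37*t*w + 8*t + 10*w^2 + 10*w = 36*t^3 + t^2*(21*w - 81) + t*(-30*w^2 + 38*w - 16) - 20*w^2 + 16*w + 36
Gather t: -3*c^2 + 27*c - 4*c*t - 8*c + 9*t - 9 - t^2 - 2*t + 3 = -3*c^2 + 19*c - t^2 + t*(7 - 4*c) - 6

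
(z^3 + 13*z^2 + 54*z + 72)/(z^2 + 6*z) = z + 7 + 12/z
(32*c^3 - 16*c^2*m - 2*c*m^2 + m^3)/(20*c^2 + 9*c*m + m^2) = (8*c^2 - 6*c*m + m^2)/(5*c + m)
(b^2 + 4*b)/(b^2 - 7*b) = (b + 4)/(b - 7)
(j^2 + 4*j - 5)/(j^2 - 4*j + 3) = (j + 5)/(j - 3)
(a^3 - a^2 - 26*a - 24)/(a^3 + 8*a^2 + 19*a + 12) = (a - 6)/(a + 3)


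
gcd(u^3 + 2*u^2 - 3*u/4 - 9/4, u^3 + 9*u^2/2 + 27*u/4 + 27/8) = u^2 + 3*u + 9/4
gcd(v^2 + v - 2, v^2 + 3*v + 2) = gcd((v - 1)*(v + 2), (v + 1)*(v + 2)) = v + 2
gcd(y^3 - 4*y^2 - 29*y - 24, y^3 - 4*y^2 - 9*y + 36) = y + 3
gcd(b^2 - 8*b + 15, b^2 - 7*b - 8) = 1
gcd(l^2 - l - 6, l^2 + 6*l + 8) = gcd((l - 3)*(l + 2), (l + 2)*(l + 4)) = l + 2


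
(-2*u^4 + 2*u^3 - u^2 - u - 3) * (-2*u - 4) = 4*u^5 + 4*u^4 - 6*u^3 + 6*u^2 + 10*u + 12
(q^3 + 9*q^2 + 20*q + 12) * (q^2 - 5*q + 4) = q^5 + 4*q^4 - 21*q^3 - 52*q^2 + 20*q + 48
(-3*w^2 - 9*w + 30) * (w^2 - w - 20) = -3*w^4 - 6*w^3 + 99*w^2 + 150*w - 600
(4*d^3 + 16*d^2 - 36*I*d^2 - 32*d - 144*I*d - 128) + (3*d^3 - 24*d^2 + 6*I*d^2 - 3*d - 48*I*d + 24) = 7*d^3 - 8*d^2 - 30*I*d^2 - 35*d - 192*I*d - 104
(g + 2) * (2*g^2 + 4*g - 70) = 2*g^3 + 8*g^2 - 62*g - 140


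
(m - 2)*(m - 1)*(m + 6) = m^3 + 3*m^2 - 16*m + 12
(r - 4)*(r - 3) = r^2 - 7*r + 12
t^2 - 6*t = t*(t - 6)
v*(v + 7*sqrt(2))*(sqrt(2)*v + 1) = sqrt(2)*v^3 + 15*v^2 + 7*sqrt(2)*v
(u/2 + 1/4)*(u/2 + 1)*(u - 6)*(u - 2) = u^4/4 - 11*u^3/8 - 7*u^2/4 + 11*u/2 + 3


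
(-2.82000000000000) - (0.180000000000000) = -3.00000000000000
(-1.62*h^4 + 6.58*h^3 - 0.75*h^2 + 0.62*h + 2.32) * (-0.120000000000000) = 0.1944*h^4 - 0.7896*h^3 + 0.09*h^2 - 0.0744*h - 0.2784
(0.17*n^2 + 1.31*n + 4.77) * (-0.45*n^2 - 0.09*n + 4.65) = -0.0765*n^4 - 0.6048*n^3 - 1.4739*n^2 + 5.6622*n + 22.1805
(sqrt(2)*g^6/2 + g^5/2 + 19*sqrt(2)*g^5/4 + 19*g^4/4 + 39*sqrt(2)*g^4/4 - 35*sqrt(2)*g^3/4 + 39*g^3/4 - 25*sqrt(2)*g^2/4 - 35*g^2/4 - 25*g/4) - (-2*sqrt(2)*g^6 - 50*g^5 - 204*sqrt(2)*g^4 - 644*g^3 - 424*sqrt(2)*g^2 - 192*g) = 5*sqrt(2)*g^6/2 + 19*sqrt(2)*g^5/4 + 101*g^5/2 + 19*g^4/4 + 855*sqrt(2)*g^4/4 - 35*sqrt(2)*g^3/4 + 2615*g^3/4 - 35*g^2/4 + 1671*sqrt(2)*g^2/4 + 743*g/4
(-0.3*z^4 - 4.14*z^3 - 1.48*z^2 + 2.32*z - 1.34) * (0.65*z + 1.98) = -0.195*z^5 - 3.285*z^4 - 9.1592*z^3 - 1.4224*z^2 + 3.7226*z - 2.6532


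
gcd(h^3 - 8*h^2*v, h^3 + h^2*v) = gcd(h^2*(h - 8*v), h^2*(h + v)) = h^2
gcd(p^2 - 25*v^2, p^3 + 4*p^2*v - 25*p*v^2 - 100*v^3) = p^2 - 25*v^2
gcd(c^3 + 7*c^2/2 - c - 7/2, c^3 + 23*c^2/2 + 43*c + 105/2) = c + 7/2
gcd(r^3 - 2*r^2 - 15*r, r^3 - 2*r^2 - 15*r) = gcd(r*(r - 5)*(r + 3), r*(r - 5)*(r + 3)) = r^3 - 2*r^2 - 15*r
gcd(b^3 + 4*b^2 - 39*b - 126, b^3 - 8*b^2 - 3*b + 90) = b^2 - 3*b - 18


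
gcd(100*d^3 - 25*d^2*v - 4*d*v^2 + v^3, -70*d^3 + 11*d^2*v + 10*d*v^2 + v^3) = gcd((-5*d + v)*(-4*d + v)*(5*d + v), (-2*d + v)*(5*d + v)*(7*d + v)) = 5*d + v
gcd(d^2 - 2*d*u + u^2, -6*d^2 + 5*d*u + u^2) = -d + u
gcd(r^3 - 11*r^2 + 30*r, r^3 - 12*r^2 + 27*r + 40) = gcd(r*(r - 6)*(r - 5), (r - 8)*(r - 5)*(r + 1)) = r - 5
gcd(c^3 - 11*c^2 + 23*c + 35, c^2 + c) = c + 1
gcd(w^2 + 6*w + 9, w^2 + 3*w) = w + 3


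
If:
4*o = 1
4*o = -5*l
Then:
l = -1/5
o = 1/4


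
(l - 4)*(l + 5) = l^2 + l - 20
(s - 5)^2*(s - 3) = s^3 - 13*s^2 + 55*s - 75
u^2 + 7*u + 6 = (u + 1)*(u + 6)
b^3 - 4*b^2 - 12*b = b*(b - 6)*(b + 2)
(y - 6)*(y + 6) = y^2 - 36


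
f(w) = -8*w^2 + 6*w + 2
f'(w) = 6 - 16*w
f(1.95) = -16.72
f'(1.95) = -25.20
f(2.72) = -40.87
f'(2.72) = -37.52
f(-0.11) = 1.24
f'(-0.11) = 7.76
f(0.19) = 2.85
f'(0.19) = 2.96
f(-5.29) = -253.61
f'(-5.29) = 90.64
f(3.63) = -81.64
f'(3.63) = -52.08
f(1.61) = -9.08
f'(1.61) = -19.76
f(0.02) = 2.12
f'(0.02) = 5.68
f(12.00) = -1078.00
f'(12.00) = -186.00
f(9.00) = -592.00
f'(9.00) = -138.00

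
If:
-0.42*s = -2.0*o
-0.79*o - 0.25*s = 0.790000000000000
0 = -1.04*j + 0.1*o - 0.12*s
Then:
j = 0.18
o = -0.40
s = -1.90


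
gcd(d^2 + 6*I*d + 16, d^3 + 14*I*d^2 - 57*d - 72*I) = d + 8*I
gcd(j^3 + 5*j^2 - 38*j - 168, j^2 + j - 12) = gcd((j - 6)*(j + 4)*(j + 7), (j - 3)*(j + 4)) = j + 4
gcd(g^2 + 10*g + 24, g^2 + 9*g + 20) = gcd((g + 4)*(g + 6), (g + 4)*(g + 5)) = g + 4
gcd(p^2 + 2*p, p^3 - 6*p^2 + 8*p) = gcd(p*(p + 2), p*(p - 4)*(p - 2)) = p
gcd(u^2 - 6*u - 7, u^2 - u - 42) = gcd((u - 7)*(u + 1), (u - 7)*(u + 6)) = u - 7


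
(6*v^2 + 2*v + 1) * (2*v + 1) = 12*v^3 + 10*v^2 + 4*v + 1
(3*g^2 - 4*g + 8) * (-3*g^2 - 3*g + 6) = -9*g^4 + 3*g^3 + 6*g^2 - 48*g + 48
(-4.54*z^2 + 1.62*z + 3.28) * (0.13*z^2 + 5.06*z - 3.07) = -0.5902*z^4 - 22.7618*z^3 + 22.5614*z^2 + 11.6234*z - 10.0696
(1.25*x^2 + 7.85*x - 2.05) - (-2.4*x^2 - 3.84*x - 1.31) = 3.65*x^2 + 11.69*x - 0.74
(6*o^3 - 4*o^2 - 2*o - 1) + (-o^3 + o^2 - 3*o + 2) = 5*o^3 - 3*o^2 - 5*o + 1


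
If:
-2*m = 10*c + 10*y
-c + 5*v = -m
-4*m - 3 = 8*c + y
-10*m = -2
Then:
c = -94/175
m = 1/5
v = -129/875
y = 87/175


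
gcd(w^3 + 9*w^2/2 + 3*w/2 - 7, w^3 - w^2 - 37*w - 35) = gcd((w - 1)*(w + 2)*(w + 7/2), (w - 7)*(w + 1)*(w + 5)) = 1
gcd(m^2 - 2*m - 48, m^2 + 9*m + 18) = m + 6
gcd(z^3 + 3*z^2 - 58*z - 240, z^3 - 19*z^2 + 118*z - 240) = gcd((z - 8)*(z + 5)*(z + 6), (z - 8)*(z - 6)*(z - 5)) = z - 8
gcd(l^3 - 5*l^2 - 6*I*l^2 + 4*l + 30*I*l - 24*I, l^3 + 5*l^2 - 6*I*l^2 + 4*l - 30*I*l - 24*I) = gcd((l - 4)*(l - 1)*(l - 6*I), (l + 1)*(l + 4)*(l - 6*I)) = l - 6*I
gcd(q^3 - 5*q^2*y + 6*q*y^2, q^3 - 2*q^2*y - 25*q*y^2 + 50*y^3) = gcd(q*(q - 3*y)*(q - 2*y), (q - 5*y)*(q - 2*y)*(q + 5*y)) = -q + 2*y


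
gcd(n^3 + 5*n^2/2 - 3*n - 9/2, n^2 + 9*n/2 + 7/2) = n + 1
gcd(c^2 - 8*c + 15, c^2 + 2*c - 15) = c - 3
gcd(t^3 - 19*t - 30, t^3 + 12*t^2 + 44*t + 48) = t + 2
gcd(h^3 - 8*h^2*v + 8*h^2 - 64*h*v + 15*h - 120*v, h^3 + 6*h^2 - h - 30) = h^2 + 8*h + 15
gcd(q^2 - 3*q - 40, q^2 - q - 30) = q + 5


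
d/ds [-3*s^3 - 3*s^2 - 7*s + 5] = -9*s^2 - 6*s - 7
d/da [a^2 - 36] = 2*a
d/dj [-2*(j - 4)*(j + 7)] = -4*j - 6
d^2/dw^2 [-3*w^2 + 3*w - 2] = -6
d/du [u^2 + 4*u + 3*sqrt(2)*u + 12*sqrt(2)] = 2*u + 4 + 3*sqrt(2)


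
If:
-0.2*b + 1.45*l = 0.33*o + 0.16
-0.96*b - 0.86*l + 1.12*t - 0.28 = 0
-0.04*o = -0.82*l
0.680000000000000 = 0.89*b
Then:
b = 0.76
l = -0.06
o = -1.21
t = 0.86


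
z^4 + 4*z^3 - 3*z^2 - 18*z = z*(z - 2)*(z + 3)^2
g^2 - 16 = (g - 4)*(g + 4)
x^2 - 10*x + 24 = (x - 6)*(x - 4)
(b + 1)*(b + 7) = b^2 + 8*b + 7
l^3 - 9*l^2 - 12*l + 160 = (l - 8)*(l - 5)*(l + 4)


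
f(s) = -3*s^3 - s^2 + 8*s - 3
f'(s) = -9*s^2 - 2*s + 8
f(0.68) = 1.03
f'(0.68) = 2.48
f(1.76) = -8.37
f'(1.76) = -23.40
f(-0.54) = -7.14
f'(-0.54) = 6.46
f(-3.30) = 67.52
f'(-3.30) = -83.41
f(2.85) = -57.77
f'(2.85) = -70.80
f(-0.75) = -8.30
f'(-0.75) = 4.44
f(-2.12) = 4.13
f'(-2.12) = -28.21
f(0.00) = -3.00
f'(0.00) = 8.00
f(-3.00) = 45.00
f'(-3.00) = -67.00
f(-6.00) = 561.00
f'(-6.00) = -304.00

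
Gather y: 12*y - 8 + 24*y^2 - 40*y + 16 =24*y^2 - 28*y + 8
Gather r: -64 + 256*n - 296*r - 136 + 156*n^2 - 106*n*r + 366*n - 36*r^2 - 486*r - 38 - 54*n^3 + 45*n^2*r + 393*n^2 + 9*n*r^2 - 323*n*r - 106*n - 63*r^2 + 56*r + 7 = -54*n^3 + 549*n^2 + 516*n + r^2*(9*n - 99) + r*(45*n^2 - 429*n - 726) - 231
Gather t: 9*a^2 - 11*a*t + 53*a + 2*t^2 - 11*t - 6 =9*a^2 + 53*a + 2*t^2 + t*(-11*a - 11) - 6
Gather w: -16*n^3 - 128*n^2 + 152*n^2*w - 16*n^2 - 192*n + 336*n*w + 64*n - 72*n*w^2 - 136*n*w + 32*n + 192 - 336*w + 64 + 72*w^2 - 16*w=-16*n^3 - 144*n^2 - 96*n + w^2*(72 - 72*n) + w*(152*n^2 + 200*n - 352) + 256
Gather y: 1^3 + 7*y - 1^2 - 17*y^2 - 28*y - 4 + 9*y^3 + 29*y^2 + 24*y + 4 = 9*y^3 + 12*y^2 + 3*y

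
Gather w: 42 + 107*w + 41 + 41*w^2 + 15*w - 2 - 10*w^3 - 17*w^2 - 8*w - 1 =-10*w^3 + 24*w^2 + 114*w + 80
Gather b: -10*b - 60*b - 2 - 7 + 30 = 21 - 70*b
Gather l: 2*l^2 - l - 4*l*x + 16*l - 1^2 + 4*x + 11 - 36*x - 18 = 2*l^2 + l*(15 - 4*x) - 32*x - 8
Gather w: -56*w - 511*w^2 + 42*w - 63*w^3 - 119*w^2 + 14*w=-63*w^3 - 630*w^2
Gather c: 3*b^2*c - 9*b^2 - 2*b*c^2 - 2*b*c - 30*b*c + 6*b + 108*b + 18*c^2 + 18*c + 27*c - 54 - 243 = -9*b^2 + 114*b + c^2*(18 - 2*b) + c*(3*b^2 - 32*b + 45) - 297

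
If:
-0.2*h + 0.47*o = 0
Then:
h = 2.35*o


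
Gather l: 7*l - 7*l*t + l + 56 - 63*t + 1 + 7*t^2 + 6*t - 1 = l*(8 - 7*t) + 7*t^2 - 57*t + 56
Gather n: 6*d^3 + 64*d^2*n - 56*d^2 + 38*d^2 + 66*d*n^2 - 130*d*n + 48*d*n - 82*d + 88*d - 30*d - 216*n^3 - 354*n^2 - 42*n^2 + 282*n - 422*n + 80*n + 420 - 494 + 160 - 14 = 6*d^3 - 18*d^2 - 24*d - 216*n^3 + n^2*(66*d - 396) + n*(64*d^2 - 82*d - 60) + 72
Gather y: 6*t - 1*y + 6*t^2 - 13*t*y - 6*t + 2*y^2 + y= 6*t^2 - 13*t*y + 2*y^2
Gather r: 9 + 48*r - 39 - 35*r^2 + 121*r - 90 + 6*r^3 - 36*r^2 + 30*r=6*r^3 - 71*r^2 + 199*r - 120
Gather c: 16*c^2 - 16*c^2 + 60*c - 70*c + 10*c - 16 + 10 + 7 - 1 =0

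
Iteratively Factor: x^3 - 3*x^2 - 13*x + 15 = (x - 5)*(x^2 + 2*x - 3) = (x - 5)*(x - 1)*(x + 3)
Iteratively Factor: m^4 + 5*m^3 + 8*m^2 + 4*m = (m + 2)*(m^3 + 3*m^2 + 2*m) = m*(m + 2)*(m^2 + 3*m + 2) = m*(m + 2)^2*(m + 1)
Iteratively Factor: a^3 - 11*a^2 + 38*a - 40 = (a - 2)*(a^2 - 9*a + 20) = (a - 4)*(a - 2)*(a - 5)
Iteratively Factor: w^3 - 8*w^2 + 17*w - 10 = (w - 5)*(w^2 - 3*w + 2) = (w - 5)*(w - 2)*(w - 1)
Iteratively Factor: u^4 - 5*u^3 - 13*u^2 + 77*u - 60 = (u - 3)*(u^3 - 2*u^2 - 19*u + 20) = (u - 5)*(u - 3)*(u^2 + 3*u - 4) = (u - 5)*(u - 3)*(u - 1)*(u + 4)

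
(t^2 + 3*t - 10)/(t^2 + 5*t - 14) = (t + 5)/(t + 7)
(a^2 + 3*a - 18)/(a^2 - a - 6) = (a + 6)/(a + 2)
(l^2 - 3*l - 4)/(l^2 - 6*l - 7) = (l - 4)/(l - 7)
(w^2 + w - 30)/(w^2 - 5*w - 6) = (-w^2 - w + 30)/(-w^2 + 5*w + 6)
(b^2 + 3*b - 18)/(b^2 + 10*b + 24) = (b - 3)/(b + 4)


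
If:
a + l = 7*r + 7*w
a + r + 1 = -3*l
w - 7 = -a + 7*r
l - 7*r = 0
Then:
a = 343/75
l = -133/75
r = -19/75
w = 49/75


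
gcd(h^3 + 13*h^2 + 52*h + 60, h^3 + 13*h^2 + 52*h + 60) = h^3 + 13*h^2 + 52*h + 60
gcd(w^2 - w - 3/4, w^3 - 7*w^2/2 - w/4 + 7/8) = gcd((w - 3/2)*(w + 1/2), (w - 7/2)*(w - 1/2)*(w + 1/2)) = w + 1/2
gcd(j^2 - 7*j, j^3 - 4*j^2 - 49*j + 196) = j - 7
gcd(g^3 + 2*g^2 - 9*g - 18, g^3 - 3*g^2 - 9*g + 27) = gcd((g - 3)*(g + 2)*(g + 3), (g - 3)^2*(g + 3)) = g^2 - 9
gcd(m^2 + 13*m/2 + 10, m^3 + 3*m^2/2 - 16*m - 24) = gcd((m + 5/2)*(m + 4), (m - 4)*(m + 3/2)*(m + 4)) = m + 4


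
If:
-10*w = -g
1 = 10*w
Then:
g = 1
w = 1/10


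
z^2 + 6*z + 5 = (z + 1)*(z + 5)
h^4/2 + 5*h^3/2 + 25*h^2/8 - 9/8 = (h/2 + 1/2)*(h - 1/2)*(h + 3/2)*(h + 3)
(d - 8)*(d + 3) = d^2 - 5*d - 24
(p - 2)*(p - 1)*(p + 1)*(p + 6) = p^4 + 4*p^3 - 13*p^2 - 4*p + 12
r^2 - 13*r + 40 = (r - 8)*(r - 5)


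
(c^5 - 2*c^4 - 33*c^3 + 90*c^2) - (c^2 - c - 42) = c^5 - 2*c^4 - 33*c^3 + 89*c^2 + c + 42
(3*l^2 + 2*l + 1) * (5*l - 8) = 15*l^3 - 14*l^2 - 11*l - 8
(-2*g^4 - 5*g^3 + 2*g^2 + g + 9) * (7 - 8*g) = 16*g^5 + 26*g^4 - 51*g^3 + 6*g^2 - 65*g + 63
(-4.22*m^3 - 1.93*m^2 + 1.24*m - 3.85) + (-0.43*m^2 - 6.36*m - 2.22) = -4.22*m^3 - 2.36*m^2 - 5.12*m - 6.07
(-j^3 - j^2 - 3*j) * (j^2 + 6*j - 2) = -j^5 - 7*j^4 - 7*j^3 - 16*j^2 + 6*j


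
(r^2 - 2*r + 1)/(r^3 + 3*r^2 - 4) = (r - 1)/(r^2 + 4*r + 4)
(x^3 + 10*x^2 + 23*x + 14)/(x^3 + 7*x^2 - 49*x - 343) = (x^2 + 3*x + 2)/(x^2 - 49)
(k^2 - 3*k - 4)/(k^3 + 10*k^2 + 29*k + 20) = (k - 4)/(k^2 + 9*k + 20)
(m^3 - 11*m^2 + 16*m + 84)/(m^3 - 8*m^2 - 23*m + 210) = (m + 2)/(m + 5)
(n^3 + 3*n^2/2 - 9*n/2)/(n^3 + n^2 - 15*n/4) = 2*(n + 3)/(2*n + 5)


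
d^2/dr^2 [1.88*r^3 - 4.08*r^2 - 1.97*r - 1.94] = 11.28*r - 8.16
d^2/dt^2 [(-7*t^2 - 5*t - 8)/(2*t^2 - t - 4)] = 4*(-17*t^3 - 132*t^2 - 36*t - 82)/(8*t^6 - 12*t^5 - 42*t^4 + 47*t^3 + 84*t^2 - 48*t - 64)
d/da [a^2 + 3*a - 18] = 2*a + 3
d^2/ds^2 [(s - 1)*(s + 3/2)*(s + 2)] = 6*s + 5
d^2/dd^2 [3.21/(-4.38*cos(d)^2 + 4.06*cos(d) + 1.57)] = (-246.327696*(1 - cos(d)^2)^2 + 171.248364*cos(d)^3 - 264.371748*cos(d)^2 - 322.035546*cos(d) + 396.30018)/(-4.38*cos(d)^2 + 4.06*cos(d) + 1.57)^3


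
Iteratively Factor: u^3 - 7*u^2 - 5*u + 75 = (u - 5)*(u^2 - 2*u - 15) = (u - 5)^2*(u + 3)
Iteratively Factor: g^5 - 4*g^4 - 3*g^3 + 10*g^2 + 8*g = (g + 1)*(g^4 - 5*g^3 + 2*g^2 + 8*g) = (g + 1)^2*(g^3 - 6*g^2 + 8*g) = (g - 4)*(g + 1)^2*(g^2 - 2*g) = (g - 4)*(g - 2)*(g + 1)^2*(g)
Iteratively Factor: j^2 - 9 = (j - 3)*(j + 3)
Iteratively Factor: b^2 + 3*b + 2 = (b + 2)*(b + 1)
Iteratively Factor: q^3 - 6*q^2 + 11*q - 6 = (q - 2)*(q^2 - 4*q + 3) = (q - 3)*(q - 2)*(q - 1)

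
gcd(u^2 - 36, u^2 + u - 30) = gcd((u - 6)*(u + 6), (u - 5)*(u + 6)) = u + 6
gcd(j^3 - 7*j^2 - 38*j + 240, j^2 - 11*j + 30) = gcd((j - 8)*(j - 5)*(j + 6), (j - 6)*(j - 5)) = j - 5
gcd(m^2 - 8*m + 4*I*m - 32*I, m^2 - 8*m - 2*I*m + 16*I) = m - 8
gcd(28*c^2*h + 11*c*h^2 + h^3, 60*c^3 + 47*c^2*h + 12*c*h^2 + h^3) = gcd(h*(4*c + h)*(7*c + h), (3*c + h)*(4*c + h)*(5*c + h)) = 4*c + h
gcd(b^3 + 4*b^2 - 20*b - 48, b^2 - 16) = b - 4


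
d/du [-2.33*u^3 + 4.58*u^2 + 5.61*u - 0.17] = -6.99*u^2 + 9.16*u + 5.61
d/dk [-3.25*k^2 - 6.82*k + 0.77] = -6.5*k - 6.82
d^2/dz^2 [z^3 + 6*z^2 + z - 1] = 6*z + 12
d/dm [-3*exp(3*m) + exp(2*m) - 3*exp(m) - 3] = (-9*exp(2*m) + 2*exp(m) - 3)*exp(m)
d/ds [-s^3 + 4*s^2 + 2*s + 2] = -3*s^2 + 8*s + 2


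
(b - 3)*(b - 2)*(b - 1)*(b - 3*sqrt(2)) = b^4 - 6*b^3 - 3*sqrt(2)*b^3 + 11*b^2 + 18*sqrt(2)*b^2 - 33*sqrt(2)*b - 6*b + 18*sqrt(2)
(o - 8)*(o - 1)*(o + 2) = o^3 - 7*o^2 - 10*o + 16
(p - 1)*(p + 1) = p^2 - 1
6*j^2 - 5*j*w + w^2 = (-3*j + w)*(-2*j + w)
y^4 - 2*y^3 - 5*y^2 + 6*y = y*(y - 3)*(y - 1)*(y + 2)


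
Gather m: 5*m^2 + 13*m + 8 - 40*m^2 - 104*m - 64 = -35*m^2 - 91*m - 56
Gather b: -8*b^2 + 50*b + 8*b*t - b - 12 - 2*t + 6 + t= -8*b^2 + b*(8*t + 49) - t - 6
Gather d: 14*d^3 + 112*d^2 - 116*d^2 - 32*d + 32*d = 14*d^3 - 4*d^2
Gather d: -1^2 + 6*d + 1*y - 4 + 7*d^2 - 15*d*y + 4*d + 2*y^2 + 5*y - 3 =7*d^2 + d*(10 - 15*y) + 2*y^2 + 6*y - 8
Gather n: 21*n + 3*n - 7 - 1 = 24*n - 8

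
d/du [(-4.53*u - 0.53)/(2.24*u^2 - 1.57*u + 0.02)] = (10.1472*u^2 + 2.3744*u - 0.9227)/(5.0176*u^4 - 7.0336*u^3 + 2.5545*u^2 - 0.0628*u + 0.0004)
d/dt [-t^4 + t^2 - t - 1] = -4*t^3 + 2*t - 1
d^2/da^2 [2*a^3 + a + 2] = 12*a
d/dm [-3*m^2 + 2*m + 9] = 2 - 6*m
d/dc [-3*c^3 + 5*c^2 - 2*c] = -9*c^2 + 10*c - 2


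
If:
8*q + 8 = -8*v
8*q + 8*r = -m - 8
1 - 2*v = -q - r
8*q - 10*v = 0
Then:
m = 64/9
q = -5/9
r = -4/3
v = -4/9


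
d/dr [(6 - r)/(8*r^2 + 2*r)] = (2*r^2 - 24*r - 3)/(r^2*(16*r^2 + 8*r + 1))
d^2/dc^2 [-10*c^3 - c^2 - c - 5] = -60*c - 2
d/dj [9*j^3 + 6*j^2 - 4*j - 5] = 27*j^2 + 12*j - 4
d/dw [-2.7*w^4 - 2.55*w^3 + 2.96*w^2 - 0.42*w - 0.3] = -10.8*w^3 - 7.65*w^2 + 5.92*w - 0.42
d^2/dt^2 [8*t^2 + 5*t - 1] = 16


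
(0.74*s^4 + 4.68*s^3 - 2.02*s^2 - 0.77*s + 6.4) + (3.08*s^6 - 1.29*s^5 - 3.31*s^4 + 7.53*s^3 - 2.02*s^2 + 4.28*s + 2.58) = 3.08*s^6 - 1.29*s^5 - 2.57*s^4 + 12.21*s^3 - 4.04*s^2 + 3.51*s + 8.98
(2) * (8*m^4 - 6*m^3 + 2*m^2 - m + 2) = 16*m^4 - 12*m^3 + 4*m^2 - 2*m + 4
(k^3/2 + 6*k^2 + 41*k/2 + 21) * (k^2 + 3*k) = k^5/2 + 15*k^4/2 + 77*k^3/2 + 165*k^2/2 + 63*k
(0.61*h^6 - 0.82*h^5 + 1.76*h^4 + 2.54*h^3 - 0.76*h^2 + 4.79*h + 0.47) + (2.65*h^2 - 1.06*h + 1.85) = 0.61*h^6 - 0.82*h^5 + 1.76*h^4 + 2.54*h^3 + 1.89*h^2 + 3.73*h + 2.32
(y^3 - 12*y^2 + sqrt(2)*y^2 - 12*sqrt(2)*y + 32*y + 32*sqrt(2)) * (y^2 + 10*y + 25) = y^5 - 2*y^4 + sqrt(2)*y^4 - 63*y^3 - 2*sqrt(2)*y^3 - 63*sqrt(2)*y^2 + 20*y^2 + 20*sqrt(2)*y + 800*y + 800*sqrt(2)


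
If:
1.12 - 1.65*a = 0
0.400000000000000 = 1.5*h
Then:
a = 0.68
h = 0.27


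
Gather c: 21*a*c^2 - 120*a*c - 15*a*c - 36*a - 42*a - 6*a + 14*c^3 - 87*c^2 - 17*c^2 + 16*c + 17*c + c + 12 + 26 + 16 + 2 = -84*a + 14*c^3 + c^2*(21*a - 104) + c*(34 - 135*a) + 56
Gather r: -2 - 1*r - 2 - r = -2*r - 4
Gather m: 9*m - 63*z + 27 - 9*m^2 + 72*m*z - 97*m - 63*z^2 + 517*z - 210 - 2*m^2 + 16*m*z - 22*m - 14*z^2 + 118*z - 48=-11*m^2 + m*(88*z - 110) - 77*z^2 + 572*z - 231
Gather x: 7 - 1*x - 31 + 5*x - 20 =4*x - 44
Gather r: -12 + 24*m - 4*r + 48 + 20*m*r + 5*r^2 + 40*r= 24*m + 5*r^2 + r*(20*m + 36) + 36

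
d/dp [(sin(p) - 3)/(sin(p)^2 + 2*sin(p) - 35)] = (6*sin(p) + cos(p)^2 - 30)*cos(p)/(sin(p)^2 + 2*sin(p) - 35)^2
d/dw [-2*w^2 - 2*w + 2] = -4*w - 2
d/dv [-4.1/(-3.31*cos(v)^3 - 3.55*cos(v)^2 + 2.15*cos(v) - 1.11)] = (40.713*cos(v)^2 + 29.11*cos(v) - 8.815)*sin(v)/(3.31*cos(v)^3 + 3.55*cos(v)^2 - 2.15*cos(v) + 1.11)^2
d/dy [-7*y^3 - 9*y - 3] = -21*y^2 - 9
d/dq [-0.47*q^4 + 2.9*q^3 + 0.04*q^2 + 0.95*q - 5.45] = -1.88*q^3 + 8.7*q^2 + 0.08*q + 0.95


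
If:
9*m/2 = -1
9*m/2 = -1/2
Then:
No Solution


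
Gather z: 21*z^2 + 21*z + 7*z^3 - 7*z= 7*z^3 + 21*z^2 + 14*z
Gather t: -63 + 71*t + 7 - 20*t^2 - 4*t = -20*t^2 + 67*t - 56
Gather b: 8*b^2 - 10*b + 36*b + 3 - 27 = 8*b^2 + 26*b - 24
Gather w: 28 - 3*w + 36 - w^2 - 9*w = -w^2 - 12*w + 64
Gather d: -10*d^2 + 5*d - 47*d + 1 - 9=-10*d^2 - 42*d - 8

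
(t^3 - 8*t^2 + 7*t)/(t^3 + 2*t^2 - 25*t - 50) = t*(t^2 - 8*t + 7)/(t^3 + 2*t^2 - 25*t - 50)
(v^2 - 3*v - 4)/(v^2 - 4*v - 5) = (v - 4)/(v - 5)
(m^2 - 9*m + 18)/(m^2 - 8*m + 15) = (m - 6)/(m - 5)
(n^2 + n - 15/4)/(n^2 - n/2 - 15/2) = (n - 3/2)/(n - 3)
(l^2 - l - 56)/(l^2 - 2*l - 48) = (l + 7)/(l + 6)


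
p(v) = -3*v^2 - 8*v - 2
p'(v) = -6*v - 8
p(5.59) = -140.46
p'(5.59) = -41.54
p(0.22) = -3.91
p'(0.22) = -9.32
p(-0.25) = -0.19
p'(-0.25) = -6.50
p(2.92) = -50.94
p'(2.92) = -25.52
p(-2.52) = -0.89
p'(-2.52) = 7.12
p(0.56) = -7.42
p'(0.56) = -11.36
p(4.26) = -90.52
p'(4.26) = -33.56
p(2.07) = -31.41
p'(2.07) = -20.42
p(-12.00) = -338.00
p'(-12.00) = 64.00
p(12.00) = -530.00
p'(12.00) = -80.00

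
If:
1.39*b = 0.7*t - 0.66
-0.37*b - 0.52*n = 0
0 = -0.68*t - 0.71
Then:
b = -1.00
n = 0.71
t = -1.04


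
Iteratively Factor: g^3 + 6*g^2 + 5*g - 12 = (g - 1)*(g^2 + 7*g + 12) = (g - 1)*(g + 4)*(g + 3)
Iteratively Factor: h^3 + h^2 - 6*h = (h)*(h^2 + h - 6) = h*(h - 2)*(h + 3)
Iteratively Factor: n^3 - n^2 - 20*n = (n)*(n^2 - n - 20) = n*(n - 5)*(n + 4)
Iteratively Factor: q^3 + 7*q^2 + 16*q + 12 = (q + 2)*(q^2 + 5*q + 6) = (q + 2)^2*(q + 3)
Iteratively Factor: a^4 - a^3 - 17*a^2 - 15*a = (a - 5)*(a^3 + 4*a^2 + 3*a) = (a - 5)*(a + 1)*(a^2 + 3*a) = (a - 5)*(a + 1)*(a + 3)*(a)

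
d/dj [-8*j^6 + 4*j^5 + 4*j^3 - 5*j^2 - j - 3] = -48*j^5 + 20*j^4 + 12*j^2 - 10*j - 1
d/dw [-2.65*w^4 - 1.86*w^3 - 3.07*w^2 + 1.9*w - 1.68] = -10.6*w^3 - 5.58*w^2 - 6.14*w + 1.9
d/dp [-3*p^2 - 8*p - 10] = -6*p - 8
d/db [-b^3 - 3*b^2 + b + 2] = -3*b^2 - 6*b + 1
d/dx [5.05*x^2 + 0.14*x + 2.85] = 10.1*x + 0.14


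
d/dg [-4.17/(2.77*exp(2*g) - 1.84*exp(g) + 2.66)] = (23.1018*exp(g) - 7.6728)*exp(g)/(2.77*exp(2*g) - 1.84*exp(g) + 2.66)^2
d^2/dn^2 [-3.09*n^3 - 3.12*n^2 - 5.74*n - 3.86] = -18.54*n - 6.24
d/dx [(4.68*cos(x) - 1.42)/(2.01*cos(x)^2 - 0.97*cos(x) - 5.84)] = (9.4068*cos(x)^2 - 5.7084*cos(x) + 28.7086)*sin(x)/(4.0401*cos(x)^4 - 3.8994*cos(x)^3 - 22.5359*cos(x)^2 + 11.3296*cos(x) + 34.1056)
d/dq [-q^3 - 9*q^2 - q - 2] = -3*q^2 - 18*q - 1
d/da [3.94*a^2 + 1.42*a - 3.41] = 7.88*a + 1.42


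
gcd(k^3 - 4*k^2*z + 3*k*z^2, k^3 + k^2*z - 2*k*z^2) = -k^2 + k*z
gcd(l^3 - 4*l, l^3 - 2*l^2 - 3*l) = l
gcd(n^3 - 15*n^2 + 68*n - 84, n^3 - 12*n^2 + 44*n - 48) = n^2 - 8*n + 12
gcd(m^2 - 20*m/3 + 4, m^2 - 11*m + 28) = 1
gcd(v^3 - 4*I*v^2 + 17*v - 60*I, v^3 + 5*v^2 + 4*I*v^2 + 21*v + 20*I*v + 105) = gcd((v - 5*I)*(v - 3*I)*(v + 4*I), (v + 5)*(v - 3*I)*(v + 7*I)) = v - 3*I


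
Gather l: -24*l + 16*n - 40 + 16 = -24*l + 16*n - 24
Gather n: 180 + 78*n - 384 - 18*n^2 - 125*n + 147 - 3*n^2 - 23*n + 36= -21*n^2 - 70*n - 21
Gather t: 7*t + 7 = 7*t + 7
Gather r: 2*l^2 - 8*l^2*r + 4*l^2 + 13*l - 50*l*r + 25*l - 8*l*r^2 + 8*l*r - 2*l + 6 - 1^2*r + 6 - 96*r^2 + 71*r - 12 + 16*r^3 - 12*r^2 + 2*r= 6*l^2 + 36*l + 16*r^3 + r^2*(-8*l - 108) + r*(-8*l^2 - 42*l + 72)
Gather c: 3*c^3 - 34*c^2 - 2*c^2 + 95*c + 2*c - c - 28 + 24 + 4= 3*c^3 - 36*c^2 + 96*c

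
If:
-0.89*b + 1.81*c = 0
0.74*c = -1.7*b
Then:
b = 0.00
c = 0.00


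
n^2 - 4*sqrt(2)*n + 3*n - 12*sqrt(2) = (n + 3)*(n - 4*sqrt(2))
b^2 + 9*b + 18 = (b + 3)*(b + 6)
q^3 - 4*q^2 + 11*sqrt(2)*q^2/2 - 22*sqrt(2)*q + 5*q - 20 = (q - 4)*(q + sqrt(2)/2)*(q + 5*sqrt(2))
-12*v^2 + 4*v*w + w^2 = (-2*v + w)*(6*v + w)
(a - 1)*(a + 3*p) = a^2 + 3*a*p - a - 3*p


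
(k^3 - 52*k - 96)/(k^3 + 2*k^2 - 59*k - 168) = (k^2 + 8*k + 12)/(k^2 + 10*k + 21)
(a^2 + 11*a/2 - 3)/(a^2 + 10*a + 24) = (a - 1/2)/(a + 4)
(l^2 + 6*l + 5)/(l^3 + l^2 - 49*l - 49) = (l + 5)/(l^2 - 49)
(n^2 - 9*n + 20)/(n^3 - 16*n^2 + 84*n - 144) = (n - 5)/(n^2 - 12*n + 36)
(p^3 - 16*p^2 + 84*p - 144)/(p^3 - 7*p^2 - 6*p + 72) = (p - 6)/(p + 3)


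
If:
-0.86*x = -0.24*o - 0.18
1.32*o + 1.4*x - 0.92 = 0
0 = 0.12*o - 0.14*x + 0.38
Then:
No Solution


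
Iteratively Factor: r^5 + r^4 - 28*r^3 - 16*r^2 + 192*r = (r + 4)*(r^4 - 3*r^3 - 16*r^2 + 48*r) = r*(r + 4)*(r^3 - 3*r^2 - 16*r + 48) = r*(r - 3)*(r + 4)*(r^2 - 16) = r*(r - 3)*(r + 4)^2*(r - 4)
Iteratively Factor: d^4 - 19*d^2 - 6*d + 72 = (d + 3)*(d^3 - 3*d^2 - 10*d + 24) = (d - 2)*(d + 3)*(d^2 - d - 12) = (d - 2)*(d + 3)^2*(d - 4)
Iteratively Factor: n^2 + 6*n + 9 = (n + 3)*(n + 3)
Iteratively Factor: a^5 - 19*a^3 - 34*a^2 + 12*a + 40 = (a - 1)*(a^4 + a^3 - 18*a^2 - 52*a - 40) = (a - 1)*(a + 2)*(a^3 - a^2 - 16*a - 20) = (a - 1)*(a + 2)^2*(a^2 - 3*a - 10) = (a - 1)*(a + 2)^3*(a - 5)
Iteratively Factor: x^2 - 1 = (x + 1)*(x - 1)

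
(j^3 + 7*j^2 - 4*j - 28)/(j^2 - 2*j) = j + 9 + 14/j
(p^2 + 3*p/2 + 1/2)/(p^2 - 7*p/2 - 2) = (p + 1)/(p - 4)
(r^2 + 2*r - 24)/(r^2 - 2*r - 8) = (r + 6)/(r + 2)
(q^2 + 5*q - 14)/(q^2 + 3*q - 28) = (q - 2)/(q - 4)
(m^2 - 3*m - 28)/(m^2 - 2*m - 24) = (m - 7)/(m - 6)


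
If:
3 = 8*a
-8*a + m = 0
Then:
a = 3/8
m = 3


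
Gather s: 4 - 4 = 0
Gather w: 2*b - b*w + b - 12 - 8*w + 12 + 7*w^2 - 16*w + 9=3*b + 7*w^2 + w*(-b - 24) + 9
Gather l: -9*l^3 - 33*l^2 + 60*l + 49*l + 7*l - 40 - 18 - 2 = -9*l^3 - 33*l^2 + 116*l - 60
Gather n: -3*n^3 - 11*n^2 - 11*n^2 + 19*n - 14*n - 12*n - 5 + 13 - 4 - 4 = -3*n^3 - 22*n^2 - 7*n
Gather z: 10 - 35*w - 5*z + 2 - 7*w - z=-42*w - 6*z + 12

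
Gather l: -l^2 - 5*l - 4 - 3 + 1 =-l^2 - 5*l - 6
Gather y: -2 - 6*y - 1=-6*y - 3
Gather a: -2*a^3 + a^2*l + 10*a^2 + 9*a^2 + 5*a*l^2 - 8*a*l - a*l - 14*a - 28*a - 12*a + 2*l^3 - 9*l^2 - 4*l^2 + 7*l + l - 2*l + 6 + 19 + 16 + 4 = -2*a^3 + a^2*(l + 19) + a*(5*l^2 - 9*l - 54) + 2*l^3 - 13*l^2 + 6*l + 45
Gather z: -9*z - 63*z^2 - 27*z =-63*z^2 - 36*z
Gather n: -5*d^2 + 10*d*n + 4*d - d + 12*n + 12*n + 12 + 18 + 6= -5*d^2 + 3*d + n*(10*d + 24) + 36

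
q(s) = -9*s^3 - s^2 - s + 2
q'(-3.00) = -238.00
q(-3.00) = 239.00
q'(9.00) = -2206.00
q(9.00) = -6649.00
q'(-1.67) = -72.96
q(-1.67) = 42.80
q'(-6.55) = -1146.27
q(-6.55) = 2494.75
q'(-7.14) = -1363.17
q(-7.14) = 3234.11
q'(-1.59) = -66.08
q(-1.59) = 37.24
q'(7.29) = -1450.47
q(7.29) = -3545.22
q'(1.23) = -44.31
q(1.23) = -17.49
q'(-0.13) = -1.20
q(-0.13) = 2.13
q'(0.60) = -11.92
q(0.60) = -0.90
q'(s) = -27*s^2 - 2*s - 1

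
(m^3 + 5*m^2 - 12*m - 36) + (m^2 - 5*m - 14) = m^3 + 6*m^2 - 17*m - 50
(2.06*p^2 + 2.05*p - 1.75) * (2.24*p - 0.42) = 4.6144*p^3 + 3.7268*p^2 - 4.781*p + 0.735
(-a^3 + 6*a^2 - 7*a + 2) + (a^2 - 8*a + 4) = -a^3 + 7*a^2 - 15*a + 6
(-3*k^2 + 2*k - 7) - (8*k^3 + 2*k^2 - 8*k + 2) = -8*k^3 - 5*k^2 + 10*k - 9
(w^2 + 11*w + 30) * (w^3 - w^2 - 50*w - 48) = w^5 + 10*w^4 - 31*w^3 - 628*w^2 - 2028*w - 1440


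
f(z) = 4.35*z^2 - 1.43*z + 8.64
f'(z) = 8.7*z - 1.43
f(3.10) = 46.01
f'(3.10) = 25.54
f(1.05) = 11.93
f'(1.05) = 7.70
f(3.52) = 57.50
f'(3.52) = 29.19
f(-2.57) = 41.05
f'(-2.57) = -23.79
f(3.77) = 65.08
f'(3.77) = 31.37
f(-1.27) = 17.47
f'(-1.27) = -12.48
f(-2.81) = 47.01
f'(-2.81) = -25.88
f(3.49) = 56.63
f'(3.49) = 28.93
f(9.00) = 348.12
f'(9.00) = 76.87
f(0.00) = 8.64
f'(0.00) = -1.43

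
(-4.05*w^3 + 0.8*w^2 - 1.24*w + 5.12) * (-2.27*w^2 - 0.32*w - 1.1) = 9.1935*w^5 - 0.52*w^4 + 7.0138*w^3 - 12.1056*w^2 - 0.2744*w - 5.632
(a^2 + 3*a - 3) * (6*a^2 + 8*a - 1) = 6*a^4 + 26*a^3 + 5*a^2 - 27*a + 3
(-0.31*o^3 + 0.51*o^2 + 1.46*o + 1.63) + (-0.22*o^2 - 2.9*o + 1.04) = -0.31*o^3 + 0.29*o^2 - 1.44*o + 2.67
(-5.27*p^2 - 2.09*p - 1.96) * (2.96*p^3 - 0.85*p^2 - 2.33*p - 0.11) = -15.5992*p^5 - 1.7069*p^4 + 8.254*p^3 + 7.1154*p^2 + 4.7967*p + 0.2156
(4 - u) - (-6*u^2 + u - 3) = 6*u^2 - 2*u + 7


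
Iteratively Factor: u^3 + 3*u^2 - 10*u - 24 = (u + 2)*(u^2 + u - 12) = (u + 2)*(u + 4)*(u - 3)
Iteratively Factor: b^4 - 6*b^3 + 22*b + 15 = (b - 5)*(b^3 - b^2 - 5*b - 3) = (b - 5)*(b + 1)*(b^2 - 2*b - 3) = (b - 5)*(b - 3)*(b + 1)*(b + 1)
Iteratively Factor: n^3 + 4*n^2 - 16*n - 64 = (n - 4)*(n^2 + 8*n + 16) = (n - 4)*(n + 4)*(n + 4)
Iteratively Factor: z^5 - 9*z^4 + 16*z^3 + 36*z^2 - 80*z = (z + 2)*(z^4 - 11*z^3 + 38*z^2 - 40*z) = z*(z + 2)*(z^3 - 11*z^2 + 38*z - 40) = z*(z - 5)*(z + 2)*(z^2 - 6*z + 8) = z*(z - 5)*(z - 2)*(z + 2)*(z - 4)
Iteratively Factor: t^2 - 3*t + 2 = (t - 1)*(t - 2)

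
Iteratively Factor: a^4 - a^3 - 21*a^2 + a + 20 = (a - 5)*(a^3 + 4*a^2 - a - 4) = (a - 5)*(a - 1)*(a^2 + 5*a + 4) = (a - 5)*(a - 1)*(a + 1)*(a + 4)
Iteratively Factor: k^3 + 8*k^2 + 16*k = (k + 4)*(k^2 + 4*k) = (k + 4)^2*(k)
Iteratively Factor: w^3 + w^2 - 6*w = (w + 3)*(w^2 - 2*w) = w*(w + 3)*(w - 2)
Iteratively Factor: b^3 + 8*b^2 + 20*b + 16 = (b + 2)*(b^2 + 6*b + 8) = (b + 2)^2*(b + 4)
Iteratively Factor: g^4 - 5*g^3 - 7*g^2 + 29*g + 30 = (g + 2)*(g^3 - 7*g^2 + 7*g + 15) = (g - 3)*(g + 2)*(g^2 - 4*g - 5) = (g - 3)*(g + 1)*(g + 2)*(g - 5)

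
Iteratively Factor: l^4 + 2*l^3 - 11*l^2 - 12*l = (l + 1)*(l^3 + l^2 - 12*l) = (l - 3)*(l + 1)*(l^2 + 4*l) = l*(l - 3)*(l + 1)*(l + 4)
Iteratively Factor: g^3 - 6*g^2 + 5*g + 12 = (g - 3)*(g^2 - 3*g - 4) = (g - 3)*(g + 1)*(g - 4)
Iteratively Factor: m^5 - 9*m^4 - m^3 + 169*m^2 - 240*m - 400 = (m + 4)*(m^4 - 13*m^3 + 51*m^2 - 35*m - 100) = (m - 5)*(m + 4)*(m^3 - 8*m^2 + 11*m + 20) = (m - 5)*(m + 1)*(m + 4)*(m^2 - 9*m + 20) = (m - 5)*(m - 4)*(m + 1)*(m + 4)*(m - 5)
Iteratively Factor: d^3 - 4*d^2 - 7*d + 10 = (d + 2)*(d^2 - 6*d + 5) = (d - 1)*(d + 2)*(d - 5)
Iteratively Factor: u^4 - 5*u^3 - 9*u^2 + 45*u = (u - 5)*(u^3 - 9*u) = (u - 5)*(u + 3)*(u^2 - 3*u) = (u - 5)*(u - 3)*(u + 3)*(u)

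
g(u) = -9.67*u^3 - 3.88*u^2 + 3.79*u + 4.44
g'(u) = -29.01*u^2 - 7.76*u + 3.79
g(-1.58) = 26.91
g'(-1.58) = -56.37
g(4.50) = -938.25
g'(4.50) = -618.58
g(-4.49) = 784.52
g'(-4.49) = -546.21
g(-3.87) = 492.14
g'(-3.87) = -400.66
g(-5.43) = 1417.65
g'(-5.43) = -809.43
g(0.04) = 4.58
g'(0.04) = 3.43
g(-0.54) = 2.78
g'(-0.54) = -0.48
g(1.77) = -54.63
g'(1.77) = -100.83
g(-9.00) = 6705.48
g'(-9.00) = -2276.18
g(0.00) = 4.44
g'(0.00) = 3.79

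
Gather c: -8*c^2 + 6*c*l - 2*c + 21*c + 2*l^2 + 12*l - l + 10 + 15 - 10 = -8*c^2 + c*(6*l + 19) + 2*l^2 + 11*l + 15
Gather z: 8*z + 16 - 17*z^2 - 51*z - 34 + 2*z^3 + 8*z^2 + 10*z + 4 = 2*z^3 - 9*z^2 - 33*z - 14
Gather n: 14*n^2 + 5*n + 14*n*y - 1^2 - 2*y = 14*n^2 + n*(14*y + 5) - 2*y - 1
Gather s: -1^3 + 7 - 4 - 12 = -10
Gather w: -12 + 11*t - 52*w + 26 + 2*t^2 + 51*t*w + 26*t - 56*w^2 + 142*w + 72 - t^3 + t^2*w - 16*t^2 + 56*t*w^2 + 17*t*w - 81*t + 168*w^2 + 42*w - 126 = -t^3 - 14*t^2 - 44*t + w^2*(56*t + 112) + w*(t^2 + 68*t + 132) - 40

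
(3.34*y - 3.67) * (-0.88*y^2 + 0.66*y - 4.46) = -2.9392*y^3 + 5.434*y^2 - 17.3186*y + 16.3682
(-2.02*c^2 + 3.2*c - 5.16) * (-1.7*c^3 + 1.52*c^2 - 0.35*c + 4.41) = 3.434*c^5 - 8.5104*c^4 + 14.343*c^3 - 17.8714*c^2 + 15.918*c - 22.7556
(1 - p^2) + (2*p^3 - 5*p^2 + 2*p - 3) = 2*p^3 - 6*p^2 + 2*p - 2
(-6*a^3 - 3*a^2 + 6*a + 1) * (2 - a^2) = 6*a^5 + 3*a^4 - 18*a^3 - 7*a^2 + 12*a + 2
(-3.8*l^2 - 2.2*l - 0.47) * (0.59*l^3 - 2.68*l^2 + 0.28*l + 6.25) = -2.242*l^5 + 8.886*l^4 + 4.5547*l^3 - 23.1064*l^2 - 13.8816*l - 2.9375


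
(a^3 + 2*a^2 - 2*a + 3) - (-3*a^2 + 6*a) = a^3 + 5*a^2 - 8*a + 3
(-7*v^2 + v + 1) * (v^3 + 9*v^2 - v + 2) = -7*v^5 - 62*v^4 + 17*v^3 - 6*v^2 + v + 2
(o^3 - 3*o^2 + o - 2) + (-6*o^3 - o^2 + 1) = -5*o^3 - 4*o^2 + o - 1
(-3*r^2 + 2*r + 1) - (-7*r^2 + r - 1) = 4*r^2 + r + 2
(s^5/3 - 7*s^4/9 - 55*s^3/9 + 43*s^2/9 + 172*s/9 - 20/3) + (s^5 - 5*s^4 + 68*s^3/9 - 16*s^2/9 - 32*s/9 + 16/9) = 4*s^5/3 - 52*s^4/9 + 13*s^3/9 + 3*s^2 + 140*s/9 - 44/9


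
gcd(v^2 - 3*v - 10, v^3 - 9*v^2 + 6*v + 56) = v + 2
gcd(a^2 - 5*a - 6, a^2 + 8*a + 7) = a + 1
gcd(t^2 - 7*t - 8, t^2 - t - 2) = t + 1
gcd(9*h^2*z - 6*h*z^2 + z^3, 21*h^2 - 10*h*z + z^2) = -3*h + z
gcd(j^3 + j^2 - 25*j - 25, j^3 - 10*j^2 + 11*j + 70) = j - 5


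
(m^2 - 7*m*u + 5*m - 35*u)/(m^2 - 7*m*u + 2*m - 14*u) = (m + 5)/(m + 2)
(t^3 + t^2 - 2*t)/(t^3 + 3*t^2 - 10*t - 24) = t*(t - 1)/(t^2 + t - 12)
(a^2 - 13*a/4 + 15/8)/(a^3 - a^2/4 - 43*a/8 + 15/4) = (2*a - 5)/(2*a^2 + a - 10)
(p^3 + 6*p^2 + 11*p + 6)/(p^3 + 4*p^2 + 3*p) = (p + 2)/p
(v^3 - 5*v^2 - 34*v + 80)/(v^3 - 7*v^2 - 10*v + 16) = (v^2 + 3*v - 10)/(v^2 + v - 2)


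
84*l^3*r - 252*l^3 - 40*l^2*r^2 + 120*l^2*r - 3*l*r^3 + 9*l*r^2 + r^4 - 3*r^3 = (-7*l + r)*(-2*l + r)*(6*l + r)*(r - 3)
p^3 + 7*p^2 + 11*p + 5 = (p + 1)^2*(p + 5)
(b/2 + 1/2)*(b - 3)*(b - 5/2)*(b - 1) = b^4/2 - 11*b^3/4 + 13*b^2/4 + 11*b/4 - 15/4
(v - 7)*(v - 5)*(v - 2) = v^3 - 14*v^2 + 59*v - 70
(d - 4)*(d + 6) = d^2 + 2*d - 24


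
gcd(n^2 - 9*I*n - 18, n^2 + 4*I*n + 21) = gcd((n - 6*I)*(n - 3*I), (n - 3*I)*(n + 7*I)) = n - 3*I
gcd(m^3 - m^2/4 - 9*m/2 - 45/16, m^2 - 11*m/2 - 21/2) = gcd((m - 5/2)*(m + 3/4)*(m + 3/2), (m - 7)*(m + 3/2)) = m + 3/2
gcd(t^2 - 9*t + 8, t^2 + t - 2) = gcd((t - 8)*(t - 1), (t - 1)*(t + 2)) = t - 1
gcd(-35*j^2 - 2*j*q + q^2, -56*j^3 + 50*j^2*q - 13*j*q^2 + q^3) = -7*j + q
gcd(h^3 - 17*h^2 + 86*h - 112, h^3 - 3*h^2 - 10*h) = 1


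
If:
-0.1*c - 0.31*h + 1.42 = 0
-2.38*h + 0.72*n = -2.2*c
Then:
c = 3.67347826086957 - 0.242608695652174*n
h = 0.0782608695652174*n + 3.39565217391304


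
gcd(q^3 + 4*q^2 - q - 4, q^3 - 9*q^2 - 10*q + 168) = q + 4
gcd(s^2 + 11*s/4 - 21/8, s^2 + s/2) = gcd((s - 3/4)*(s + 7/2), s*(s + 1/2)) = 1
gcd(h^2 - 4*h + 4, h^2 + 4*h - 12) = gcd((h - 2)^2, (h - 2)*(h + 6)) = h - 2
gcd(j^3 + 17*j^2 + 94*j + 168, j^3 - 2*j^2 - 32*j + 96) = j + 6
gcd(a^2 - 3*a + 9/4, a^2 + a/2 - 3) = a - 3/2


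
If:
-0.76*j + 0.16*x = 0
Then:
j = 0.210526315789474*x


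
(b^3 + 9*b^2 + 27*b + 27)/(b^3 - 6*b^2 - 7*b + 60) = (b^2 + 6*b + 9)/(b^2 - 9*b + 20)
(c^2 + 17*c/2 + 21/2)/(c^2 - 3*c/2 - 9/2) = (c + 7)/(c - 3)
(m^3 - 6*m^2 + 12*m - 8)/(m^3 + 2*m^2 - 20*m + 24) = (m - 2)/(m + 6)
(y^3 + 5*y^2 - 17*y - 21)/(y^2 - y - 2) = (y^2 + 4*y - 21)/(y - 2)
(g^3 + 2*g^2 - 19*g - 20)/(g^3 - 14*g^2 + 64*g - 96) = (g^2 + 6*g + 5)/(g^2 - 10*g + 24)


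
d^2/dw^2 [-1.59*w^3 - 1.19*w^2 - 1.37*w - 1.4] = -9.54*w - 2.38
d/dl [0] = 0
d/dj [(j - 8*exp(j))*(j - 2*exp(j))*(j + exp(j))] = -9*j^2*exp(j) + 3*j^2 + 12*j*exp(2*j) - 18*j*exp(j) + 48*exp(3*j) + 6*exp(2*j)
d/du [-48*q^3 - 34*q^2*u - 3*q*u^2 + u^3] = -34*q^2 - 6*q*u + 3*u^2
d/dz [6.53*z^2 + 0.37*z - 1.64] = 13.06*z + 0.37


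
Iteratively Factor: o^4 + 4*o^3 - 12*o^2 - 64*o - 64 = (o - 4)*(o^3 + 8*o^2 + 20*o + 16) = (o - 4)*(o + 2)*(o^2 + 6*o + 8) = (o - 4)*(o + 2)^2*(o + 4)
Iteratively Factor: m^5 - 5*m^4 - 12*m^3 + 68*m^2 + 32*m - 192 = (m - 4)*(m^4 - m^3 - 16*m^2 + 4*m + 48) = (m - 4)*(m + 2)*(m^3 - 3*m^2 - 10*m + 24) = (m - 4)^2*(m + 2)*(m^2 + m - 6) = (m - 4)^2*(m + 2)*(m + 3)*(m - 2)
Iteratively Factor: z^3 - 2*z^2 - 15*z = (z + 3)*(z^2 - 5*z) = z*(z + 3)*(z - 5)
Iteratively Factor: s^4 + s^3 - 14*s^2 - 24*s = (s + 3)*(s^3 - 2*s^2 - 8*s) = (s - 4)*(s + 3)*(s^2 + 2*s) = (s - 4)*(s + 2)*(s + 3)*(s)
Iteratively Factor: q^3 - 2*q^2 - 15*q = (q + 3)*(q^2 - 5*q) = (q - 5)*(q + 3)*(q)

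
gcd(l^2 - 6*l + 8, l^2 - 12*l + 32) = l - 4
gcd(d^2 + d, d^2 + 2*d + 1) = d + 1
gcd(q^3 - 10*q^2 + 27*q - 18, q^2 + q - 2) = q - 1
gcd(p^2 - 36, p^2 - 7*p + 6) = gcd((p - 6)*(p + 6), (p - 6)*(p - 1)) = p - 6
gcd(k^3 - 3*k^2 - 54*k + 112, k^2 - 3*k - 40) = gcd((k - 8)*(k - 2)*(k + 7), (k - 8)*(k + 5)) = k - 8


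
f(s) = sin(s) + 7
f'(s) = cos(s)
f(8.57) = 7.75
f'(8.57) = -0.66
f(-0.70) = 6.36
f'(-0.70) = 0.76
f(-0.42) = 6.59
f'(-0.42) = 0.91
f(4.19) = 6.13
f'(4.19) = -0.50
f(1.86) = 7.96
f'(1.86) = -0.29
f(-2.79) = 6.66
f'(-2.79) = -0.94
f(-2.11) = 6.14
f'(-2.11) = -0.51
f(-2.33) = 6.27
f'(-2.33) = -0.69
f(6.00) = 6.72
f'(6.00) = 0.96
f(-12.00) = 7.54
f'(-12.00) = 0.84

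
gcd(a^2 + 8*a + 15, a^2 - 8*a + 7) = 1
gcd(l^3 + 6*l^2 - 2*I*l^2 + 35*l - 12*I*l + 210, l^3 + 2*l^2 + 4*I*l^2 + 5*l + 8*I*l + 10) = l + 5*I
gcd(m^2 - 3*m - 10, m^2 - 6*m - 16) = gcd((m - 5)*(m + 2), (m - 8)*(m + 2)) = m + 2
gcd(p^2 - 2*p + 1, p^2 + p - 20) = 1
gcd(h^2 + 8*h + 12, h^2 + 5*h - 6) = h + 6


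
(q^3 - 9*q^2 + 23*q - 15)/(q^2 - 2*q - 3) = (q^2 - 6*q + 5)/(q + 1)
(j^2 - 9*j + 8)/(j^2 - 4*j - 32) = (j - 1)/(j + 4)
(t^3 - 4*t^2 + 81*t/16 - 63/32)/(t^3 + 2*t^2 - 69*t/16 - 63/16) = (8*t^2 - 18*t + 9)/(2*(4*t^2 + 15*t + 9))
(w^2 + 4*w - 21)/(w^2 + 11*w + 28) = (w - 3)/(w + 4)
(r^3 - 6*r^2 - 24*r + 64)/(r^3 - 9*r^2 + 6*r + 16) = (r + 4)/(r + 1)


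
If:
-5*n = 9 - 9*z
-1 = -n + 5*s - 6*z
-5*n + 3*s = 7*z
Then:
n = -180/283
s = 127/283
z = 183/283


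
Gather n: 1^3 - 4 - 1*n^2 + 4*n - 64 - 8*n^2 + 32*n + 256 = -9*n^2 + 36*n + 189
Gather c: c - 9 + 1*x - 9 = c + x - 18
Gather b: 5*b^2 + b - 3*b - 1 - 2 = 5*b^2 - 2*b - 3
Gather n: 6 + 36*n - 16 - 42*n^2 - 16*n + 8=-42*n^2 + 20*n - 2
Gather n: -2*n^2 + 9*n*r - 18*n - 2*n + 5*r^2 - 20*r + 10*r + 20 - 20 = -2*n^2 + n*(9*r - 20) + 5*r^2 - 10*r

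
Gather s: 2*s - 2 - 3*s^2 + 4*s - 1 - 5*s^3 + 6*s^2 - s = -5*s^3 + 3*s^2 + 5*s - 3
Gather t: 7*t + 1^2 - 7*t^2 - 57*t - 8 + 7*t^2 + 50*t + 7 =0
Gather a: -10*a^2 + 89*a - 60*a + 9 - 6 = -10*a^2 + 29*a + 3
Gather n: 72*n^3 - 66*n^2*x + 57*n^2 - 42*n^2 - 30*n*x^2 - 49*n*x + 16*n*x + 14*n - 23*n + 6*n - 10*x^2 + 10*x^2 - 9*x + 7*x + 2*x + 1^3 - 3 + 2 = 72*n^3 + n^2*(15 - 66*x) + n*(-30*x^2 - 33*x - 3)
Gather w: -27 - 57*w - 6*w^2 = -6*w^2 - 57*w - 27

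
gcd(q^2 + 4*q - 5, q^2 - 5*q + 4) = q - 1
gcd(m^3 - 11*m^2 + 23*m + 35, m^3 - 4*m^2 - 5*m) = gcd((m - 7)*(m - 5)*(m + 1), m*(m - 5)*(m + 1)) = m^2 - 4*m - 5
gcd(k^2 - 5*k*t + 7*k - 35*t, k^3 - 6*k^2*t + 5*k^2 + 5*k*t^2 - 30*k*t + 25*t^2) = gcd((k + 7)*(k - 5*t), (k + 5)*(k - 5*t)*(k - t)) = -k + 5*t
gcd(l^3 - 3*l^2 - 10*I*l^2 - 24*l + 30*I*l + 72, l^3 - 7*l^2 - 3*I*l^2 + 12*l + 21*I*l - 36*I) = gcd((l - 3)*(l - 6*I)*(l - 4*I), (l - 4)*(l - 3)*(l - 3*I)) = l - 3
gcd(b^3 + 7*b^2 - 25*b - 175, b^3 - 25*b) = b^2 - 25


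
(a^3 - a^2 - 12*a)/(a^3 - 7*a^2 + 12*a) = (a + 3)/(a - 3)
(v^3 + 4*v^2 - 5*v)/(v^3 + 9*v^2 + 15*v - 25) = v/(v + 5)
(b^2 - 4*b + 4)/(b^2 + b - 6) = (b - 2)/(b + 3)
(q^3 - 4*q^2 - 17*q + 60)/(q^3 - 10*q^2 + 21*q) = (q^2 - q - 20)/(q*(q - 7))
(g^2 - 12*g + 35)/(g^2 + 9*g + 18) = (g^2 - 12*g + 35)/(g^2 + 9*g + 18)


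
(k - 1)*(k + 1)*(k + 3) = k^3 + 3*k^2 - k - 3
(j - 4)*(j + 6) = j^2 + 2*j - 24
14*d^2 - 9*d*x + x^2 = (-7*d + x)*(-2*d + x)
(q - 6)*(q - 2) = q^2 - 8*q + 12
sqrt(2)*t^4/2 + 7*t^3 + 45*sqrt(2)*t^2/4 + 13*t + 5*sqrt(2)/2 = (t + sqrt(2)/2)*(t + sqrt(2))*(t + 5*sqrt(2))*(sqrt(2)*t/2 + 1/2)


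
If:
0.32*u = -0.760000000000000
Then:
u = -2.38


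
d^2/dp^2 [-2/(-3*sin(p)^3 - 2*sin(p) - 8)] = 2*(-81*sin(p)^6 + 96*sin(p)^4 + 216*sin(p)^3 + 32*sin(p)^2 - 128*sin(p) + 8)/(3*sin(p)^3 + 2*sin(p) + 8)^3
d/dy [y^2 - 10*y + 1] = 2*y - 10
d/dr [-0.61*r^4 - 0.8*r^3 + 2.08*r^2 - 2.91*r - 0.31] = -2.44*r^3 - 2.4*r^2 + 4.16*r - 2.91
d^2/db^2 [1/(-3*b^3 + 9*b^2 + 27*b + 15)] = 4*(-b^2 + 6*b - 11)/(b^7 - 11*b^6 + 21*b^5 + 89*b^4 - 109*b^3 - 465*b^2 - 425*b - 125)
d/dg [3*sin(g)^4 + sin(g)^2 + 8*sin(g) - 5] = 2*(6*sin(g)^3 + sin(g) + 4)*cos(g)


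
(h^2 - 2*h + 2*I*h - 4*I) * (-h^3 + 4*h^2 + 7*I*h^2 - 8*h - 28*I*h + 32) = -h^5 + 6*h^4 + 5*I*h^4 - 30*h^3 - 30*I*h^3 + 132*h^2 + 24*I*h^2 - 176*h + 96*I*h - 128*I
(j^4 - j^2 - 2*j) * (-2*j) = -2*j^5 + 2*j^3 + 4*j^2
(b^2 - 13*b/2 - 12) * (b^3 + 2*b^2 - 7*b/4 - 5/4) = b^5 - 9*b^4/2 - 107*b^3/4 - 111*b^2/8 + 233*b/8 + 15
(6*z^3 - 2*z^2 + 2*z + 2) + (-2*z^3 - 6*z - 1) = 4*z^3 - 2*z^2 - 4*z + 1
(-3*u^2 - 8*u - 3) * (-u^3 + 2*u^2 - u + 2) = 3*u^5 + 2*u^4 - 10*u^3 - 4*u^2 - 13*u - 6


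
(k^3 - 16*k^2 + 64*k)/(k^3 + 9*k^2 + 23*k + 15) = k*(k^2 - 16*k + 64)/(k^3 + 9*k^2 + 23*k + 15)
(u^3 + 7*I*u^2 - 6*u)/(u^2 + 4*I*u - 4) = u*(u^2 + 7*I*u - 6)/(u^2 + 4*I*u - 4)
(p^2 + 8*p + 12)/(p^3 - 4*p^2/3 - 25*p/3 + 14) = 3*(p^2 + 8*p + 12)/(3*p^3 - 4*p^2 - 25*p + 42)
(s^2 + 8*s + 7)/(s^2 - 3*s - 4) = (s + 7)/(s - 4)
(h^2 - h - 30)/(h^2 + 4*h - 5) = (h - 6)/(h - 1)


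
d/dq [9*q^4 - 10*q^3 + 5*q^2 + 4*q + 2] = 36*q^3 - 30*q^2 + 10*q + 4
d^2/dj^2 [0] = 0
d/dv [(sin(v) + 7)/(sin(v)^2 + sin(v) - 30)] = (-14*sin(v) + cos(v)^2 - 38)*cos(v)/(sin(v)^2 + sin(v) - 30)^2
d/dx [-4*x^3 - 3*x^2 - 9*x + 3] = -12*x^2 - 6*x - 9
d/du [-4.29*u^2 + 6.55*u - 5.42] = 6.55 - 8.58*u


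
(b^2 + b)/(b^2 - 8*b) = (b + 1)/(b - 8)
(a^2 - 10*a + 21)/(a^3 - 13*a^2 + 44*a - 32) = (a^2 - 10*a + 21)/(a^3 - 13*a^2 + 44*a - 32)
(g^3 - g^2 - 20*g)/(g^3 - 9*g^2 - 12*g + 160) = g/(g - 8)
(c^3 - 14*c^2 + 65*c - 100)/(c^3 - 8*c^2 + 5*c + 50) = (c - 4)/(c + 2)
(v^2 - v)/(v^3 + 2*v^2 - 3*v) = 1/(v + 3)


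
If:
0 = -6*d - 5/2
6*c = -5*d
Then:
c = 25/72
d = -5/12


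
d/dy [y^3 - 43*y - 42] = 3*y^2 - 43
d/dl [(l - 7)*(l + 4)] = 2*l - 3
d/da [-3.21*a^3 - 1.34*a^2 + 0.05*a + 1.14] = -9.63*a^2 - 2.68*a + 0.05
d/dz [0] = 0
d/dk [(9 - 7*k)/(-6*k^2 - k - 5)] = (42*k^2 + 7*k - (7*k - 9)*(12*k + 1) + 35)/(6*k^2 + k + 5)^2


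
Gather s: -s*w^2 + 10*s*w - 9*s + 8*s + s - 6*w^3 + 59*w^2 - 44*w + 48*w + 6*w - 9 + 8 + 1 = s*(-w^2 + 10*w) - 6*w^3 + 59*w^2 + 10*w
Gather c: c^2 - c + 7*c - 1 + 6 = c^2 + 6*c + 5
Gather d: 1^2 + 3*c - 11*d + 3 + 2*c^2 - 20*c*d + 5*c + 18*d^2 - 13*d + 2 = 2*c^2 + 8*c + 18*d^2 + d*(-20*c - 24) + 6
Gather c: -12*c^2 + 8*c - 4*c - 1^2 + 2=-12*c^2 + 4*c + 1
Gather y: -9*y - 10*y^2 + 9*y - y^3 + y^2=-y^3 - 9*y^2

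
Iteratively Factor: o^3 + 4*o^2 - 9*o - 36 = (o - 3)*(o^2 + 7*o + 12) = (o - 3)*(o + 4)*(o + 3)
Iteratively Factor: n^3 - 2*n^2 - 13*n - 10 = (n + 1)*(n^2 - 3*n - 10) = (n - 5)*(n + 1)*(n + 2)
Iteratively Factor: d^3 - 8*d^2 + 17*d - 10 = (d - 5)*(d^2 - 3*d + 2) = (d - 5)*(d - 1)*(d - 2)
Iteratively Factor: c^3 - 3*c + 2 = (c - 1)*(c^2 + c - 2) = (c - 1)*(c + 2)*(c - 1)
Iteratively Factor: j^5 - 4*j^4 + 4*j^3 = (j - 2)*(j^4 - 2*j^3) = j*(j - 2)*(j^3 - 2*j^2) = j^2*(j - 2)*(j^2 - 2*j) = j^2*(j - 2)^2*(j)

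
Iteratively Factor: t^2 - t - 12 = (t + 3)*(t - 4)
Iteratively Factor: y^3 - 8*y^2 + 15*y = (y - 5)*(y^2 - 3*y) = y*(y - 5)*(y - 3)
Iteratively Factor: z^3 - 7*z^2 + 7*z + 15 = (z - 3)*(z^2 - 4*z - 5) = (z - 5)*(z - 3)*(z + 1)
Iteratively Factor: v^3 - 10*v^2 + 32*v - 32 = (v - 4)*(v^2 - 6*v + 8) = (v - 4)*(v - 2)*(v - 4)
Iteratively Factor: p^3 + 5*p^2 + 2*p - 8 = (p + 2)*(p^2 + 3*p - 4) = (p - 1)*(p + 2)*(p + 4)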